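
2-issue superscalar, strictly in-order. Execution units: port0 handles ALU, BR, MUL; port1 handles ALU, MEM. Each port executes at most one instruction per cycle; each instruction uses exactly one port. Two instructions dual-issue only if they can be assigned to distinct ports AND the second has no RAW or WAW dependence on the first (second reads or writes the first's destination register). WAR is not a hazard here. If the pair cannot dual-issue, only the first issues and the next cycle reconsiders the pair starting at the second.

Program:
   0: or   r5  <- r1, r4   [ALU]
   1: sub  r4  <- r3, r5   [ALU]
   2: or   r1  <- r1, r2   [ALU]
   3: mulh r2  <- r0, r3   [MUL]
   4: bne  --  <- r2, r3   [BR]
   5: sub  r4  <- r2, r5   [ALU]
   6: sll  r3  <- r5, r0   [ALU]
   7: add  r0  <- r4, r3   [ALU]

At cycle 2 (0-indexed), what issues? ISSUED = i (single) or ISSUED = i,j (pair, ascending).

ISSUED = 3

t=0 i0:or ; RAW r5
t=1 i1&i2:sub;or ; pair
t=2 i3:mulh ; no-port MUL/BR
t=3 i4&i5:bne;sub ; pair
t=4 i6:sll ; RAW r3
t=5 i7:add ; tail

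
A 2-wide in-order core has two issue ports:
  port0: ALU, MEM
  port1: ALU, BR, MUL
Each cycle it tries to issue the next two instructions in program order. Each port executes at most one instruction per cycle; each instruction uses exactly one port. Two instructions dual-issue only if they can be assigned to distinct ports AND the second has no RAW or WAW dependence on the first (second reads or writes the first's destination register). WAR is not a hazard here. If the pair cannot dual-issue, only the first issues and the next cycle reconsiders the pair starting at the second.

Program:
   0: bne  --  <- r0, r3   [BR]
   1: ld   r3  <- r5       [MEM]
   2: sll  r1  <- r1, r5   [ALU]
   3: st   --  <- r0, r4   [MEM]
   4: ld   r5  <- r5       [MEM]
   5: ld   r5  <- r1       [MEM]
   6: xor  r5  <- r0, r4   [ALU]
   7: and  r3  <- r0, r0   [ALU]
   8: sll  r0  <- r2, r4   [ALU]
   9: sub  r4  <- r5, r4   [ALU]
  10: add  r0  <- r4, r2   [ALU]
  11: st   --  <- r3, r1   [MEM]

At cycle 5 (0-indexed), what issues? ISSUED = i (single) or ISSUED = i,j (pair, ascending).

ISSUED = 8,9

0. bne;ld @i0/i1  | dual
1. sll;st @i2/i3  | dual
2. ld @i4  | no-port MEM/MEM
3. ld @i5  | WAW r5
4. xor;and @i6/i7  | dual
5. sll;sub @i8/i9  | dual
6. add;st @i10/i11  | dual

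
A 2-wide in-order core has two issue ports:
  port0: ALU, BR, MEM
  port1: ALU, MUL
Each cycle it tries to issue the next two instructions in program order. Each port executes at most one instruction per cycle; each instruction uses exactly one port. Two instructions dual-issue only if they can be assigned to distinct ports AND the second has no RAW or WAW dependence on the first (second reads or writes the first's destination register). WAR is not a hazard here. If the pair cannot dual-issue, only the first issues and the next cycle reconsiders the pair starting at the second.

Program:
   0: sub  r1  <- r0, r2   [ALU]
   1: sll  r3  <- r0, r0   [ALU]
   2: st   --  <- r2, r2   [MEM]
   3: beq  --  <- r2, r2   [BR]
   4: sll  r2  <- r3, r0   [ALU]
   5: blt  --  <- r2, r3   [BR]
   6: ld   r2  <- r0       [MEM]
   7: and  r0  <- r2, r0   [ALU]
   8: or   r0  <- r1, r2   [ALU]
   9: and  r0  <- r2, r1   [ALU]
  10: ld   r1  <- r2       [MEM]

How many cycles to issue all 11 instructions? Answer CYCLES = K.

#0 head=0: sub;sll i0&i1 2-wide
#1 head=2: st i2 no-port MEM/BR
#2 head=3: beq;sll i3&i4 2-wide
#3 head=5: blt i5 no-port BR/MEM
#4 head=6: ld i6 RAW r2
#5 head=7: and i7 WAW r0
#6 head=8: or i8 WAW r0
#7 head=9: and;ld i9&i10 2-wide

CYCLES = 8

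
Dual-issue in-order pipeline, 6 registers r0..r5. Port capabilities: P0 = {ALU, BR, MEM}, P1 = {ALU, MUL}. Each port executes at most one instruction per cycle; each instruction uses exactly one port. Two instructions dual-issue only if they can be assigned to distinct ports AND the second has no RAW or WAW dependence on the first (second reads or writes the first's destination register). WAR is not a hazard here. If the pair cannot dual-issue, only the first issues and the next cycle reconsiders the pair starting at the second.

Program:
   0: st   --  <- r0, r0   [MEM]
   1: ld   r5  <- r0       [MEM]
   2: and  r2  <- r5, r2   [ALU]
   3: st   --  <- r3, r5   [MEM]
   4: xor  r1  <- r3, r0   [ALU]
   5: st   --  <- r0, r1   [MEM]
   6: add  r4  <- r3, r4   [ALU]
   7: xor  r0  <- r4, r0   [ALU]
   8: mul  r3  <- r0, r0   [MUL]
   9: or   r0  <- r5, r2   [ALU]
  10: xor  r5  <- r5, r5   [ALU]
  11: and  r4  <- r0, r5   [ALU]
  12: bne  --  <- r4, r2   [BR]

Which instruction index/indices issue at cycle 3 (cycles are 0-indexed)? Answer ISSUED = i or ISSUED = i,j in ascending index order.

c0: i0 st  no-port MEM/MEM
c1: i1 ld  RAW r5
c2: i2,i3 and/st  dual
c3: i4 xor  RAW r1
c4: i5,i6 st/add  dual
c5: i7 xor  RAW r0
c6: i8,i9 mul/or  dual
c7: i10 xor  RAW r5
c8: i11 and  RAW r4
c9: i12 bne  tail

ISSUED = 4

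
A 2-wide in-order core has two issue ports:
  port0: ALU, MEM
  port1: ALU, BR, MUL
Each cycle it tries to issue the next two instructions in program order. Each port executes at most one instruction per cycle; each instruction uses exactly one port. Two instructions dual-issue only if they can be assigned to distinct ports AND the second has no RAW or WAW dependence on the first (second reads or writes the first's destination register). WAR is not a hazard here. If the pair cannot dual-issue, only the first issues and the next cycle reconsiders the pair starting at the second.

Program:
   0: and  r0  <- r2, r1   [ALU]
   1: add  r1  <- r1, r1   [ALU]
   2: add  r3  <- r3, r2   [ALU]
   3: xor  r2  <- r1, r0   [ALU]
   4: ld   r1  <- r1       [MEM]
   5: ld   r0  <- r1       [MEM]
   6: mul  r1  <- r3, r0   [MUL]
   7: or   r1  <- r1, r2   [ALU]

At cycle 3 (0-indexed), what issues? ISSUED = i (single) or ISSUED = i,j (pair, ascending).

[0] i0&i1  and.ALU+add.ALU  -- 2-wide
[1] i2&i3  add.ALU+xor.ALU  -- 2-wide
[2] i4  ld.MEM  -- no-port MEM/MEM
[3] i5  ld.MEM  -- RAW r0
[4] i6  mul.MUL  -- RAW+WAW r1
[5] i7  or.ALU  -- tail

ISSUED = 5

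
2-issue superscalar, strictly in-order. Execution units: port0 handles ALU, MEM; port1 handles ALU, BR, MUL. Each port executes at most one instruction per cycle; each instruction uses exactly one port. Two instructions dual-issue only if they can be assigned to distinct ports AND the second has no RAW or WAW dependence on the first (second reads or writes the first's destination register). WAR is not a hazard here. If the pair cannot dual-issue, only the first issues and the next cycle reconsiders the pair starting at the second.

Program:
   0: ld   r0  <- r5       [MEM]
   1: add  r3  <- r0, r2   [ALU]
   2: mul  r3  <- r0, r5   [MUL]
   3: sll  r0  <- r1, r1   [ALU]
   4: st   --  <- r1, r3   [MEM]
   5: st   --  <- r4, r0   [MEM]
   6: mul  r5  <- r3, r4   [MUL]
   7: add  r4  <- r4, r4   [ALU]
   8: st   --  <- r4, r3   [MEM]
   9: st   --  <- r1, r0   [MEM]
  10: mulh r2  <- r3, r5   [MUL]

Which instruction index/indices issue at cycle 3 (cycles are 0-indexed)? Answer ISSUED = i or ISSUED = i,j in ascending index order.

t=0 i0:ld.MEM ; RAW r0
t=1 i1:add.ALU ; WAW r3
t=2 i2&i3:mul.MUL;sll.ALU ; 2-wide
t=3 i4:st.MEM ; no-port MEM/MEM
t=4 i5&i6:st.MEM;mul.MUL ; 2-wide
t=5 i7:add.ALU ; RAW r4
t=6 i8:st.MEM ; no-port MEM/MEM
t=7 i9&i10:st.MEM;mulh.MUL ; 2-wide

ISSUED = 4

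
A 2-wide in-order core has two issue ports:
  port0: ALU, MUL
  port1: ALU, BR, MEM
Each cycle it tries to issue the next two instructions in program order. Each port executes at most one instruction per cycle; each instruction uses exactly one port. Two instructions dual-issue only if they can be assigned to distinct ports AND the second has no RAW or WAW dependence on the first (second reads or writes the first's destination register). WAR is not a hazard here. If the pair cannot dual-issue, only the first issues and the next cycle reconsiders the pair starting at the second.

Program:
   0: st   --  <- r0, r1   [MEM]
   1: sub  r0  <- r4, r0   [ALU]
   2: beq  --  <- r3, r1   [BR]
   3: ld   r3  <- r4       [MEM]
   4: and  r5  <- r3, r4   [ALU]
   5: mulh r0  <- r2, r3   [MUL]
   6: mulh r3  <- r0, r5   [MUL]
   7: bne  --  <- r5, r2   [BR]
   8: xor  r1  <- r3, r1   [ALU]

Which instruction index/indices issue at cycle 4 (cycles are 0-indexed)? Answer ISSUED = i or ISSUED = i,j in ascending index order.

ISSUED = 6,7

0. st.MEM sub.ALU @i0&i1  | pair
1. beq.BR @i2  | no-port BR/MEM
2. ld.MEM @i3  | RAW r3
3. and.ALU mulh.MUL @i4&i5  | pair
4. mulh.MUL bne.BR @i6&i7  | pair
5. xor.ALU @i8  | tail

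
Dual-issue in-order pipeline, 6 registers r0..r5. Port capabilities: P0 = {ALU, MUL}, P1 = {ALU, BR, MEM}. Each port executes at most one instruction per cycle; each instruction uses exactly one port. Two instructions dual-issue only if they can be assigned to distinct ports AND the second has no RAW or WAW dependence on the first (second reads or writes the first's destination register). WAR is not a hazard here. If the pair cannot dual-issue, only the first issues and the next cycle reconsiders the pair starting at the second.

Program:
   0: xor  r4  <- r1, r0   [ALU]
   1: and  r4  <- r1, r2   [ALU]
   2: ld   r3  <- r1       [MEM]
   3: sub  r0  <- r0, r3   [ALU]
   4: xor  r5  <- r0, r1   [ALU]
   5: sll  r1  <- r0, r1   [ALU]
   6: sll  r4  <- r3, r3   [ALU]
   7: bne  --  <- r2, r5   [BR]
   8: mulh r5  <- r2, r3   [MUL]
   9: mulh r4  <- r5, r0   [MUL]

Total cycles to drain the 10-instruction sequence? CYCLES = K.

0. xor.ALU @i0  | WAW r4
1. and.ALU;ld.MEM @i1+i2  | 2-wide
2. sub.ALU @i3  | RAW r0
3. xor.ALU;sll.ALU @i4+i5  | 2-wide
4. sll.ALU;bne.BR @i6+i7  | 2-wide
5. mulh.MUL @i8  | no-port MUL/MUL
6. mulh.MUL @i9  | tail

CYCLES = 7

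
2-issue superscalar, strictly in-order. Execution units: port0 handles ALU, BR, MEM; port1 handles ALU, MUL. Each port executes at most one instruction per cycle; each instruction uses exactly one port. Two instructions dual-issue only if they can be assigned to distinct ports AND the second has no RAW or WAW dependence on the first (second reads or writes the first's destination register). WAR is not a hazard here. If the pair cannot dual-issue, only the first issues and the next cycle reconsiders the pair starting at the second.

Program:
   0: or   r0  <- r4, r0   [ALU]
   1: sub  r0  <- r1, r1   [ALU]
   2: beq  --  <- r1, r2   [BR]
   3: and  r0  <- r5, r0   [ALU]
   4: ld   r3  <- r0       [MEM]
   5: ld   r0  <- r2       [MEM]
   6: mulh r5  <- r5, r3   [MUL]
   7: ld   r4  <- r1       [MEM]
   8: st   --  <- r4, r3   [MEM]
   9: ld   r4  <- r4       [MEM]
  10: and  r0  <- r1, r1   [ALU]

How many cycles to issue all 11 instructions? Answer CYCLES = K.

CYCLES = 8

c0: i0 or  WAW r0
c1: i1,i2 sub;beq  2-wide
c2: i3 and  RAW r0
c3: i4 ld  no-port MEM/MEM
c4: i5,i6 ld;mulh  2-wide
c5: i7 ld  no-port MEM/MEM
c6: i8 st  no-port MEM/MEM
c7: i9,i10 ld;and  2-wide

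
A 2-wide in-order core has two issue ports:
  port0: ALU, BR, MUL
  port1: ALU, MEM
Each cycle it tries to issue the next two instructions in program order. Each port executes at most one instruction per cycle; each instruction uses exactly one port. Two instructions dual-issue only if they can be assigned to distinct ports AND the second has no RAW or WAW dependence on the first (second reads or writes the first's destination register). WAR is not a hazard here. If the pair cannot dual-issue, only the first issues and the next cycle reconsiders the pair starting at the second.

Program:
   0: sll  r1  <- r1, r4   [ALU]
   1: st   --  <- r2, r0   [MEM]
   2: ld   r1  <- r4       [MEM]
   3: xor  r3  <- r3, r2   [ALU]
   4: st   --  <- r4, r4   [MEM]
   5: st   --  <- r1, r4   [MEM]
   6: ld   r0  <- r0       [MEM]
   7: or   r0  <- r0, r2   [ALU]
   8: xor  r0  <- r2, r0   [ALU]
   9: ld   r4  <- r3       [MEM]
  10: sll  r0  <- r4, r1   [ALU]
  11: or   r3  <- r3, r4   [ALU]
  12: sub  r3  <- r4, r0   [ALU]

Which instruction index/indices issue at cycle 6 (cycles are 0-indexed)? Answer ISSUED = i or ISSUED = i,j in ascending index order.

0. sll;st @i0/i1  | dual
1. ld;xor @i2/i3  | dual
2. st @i4  | no-port MEM/MEM
3. st @i5  | no-port MEM/MEM
4. ld @i6  | RAW+WAW r0
5. or @i7  | RAW+WAW r0
6. xor;ld @i8/i9  | dual
7. sll;or @i10/i11  | dual
8. sub @i12  | tail

ISSUED = 8,9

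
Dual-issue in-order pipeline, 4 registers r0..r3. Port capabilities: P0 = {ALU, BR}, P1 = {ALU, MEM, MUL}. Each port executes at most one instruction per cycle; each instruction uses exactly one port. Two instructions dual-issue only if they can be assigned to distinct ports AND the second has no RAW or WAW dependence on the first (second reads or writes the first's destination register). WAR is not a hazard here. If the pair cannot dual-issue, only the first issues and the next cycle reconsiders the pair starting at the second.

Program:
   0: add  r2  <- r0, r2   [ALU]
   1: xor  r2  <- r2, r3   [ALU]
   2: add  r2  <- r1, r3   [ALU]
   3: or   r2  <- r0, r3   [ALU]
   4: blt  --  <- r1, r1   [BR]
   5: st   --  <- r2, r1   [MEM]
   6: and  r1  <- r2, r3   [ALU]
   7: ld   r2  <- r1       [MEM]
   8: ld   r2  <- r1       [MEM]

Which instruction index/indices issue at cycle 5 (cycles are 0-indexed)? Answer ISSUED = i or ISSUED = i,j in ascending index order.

#0 head=0: add.ALU i0 RAW+WAW r2
#1 head=1: xor.ALU i1 WAW r2
#2 head=2: add.ALU i2 WAW r2
#3 head=3: or.ALU blt.BR i3/i4 2-wide
#4 head=5: st.MEM and.ALU i5/i6 2-wide
#5 head=7: ld.MEM i7 no-port MEM/MEM
#6 head=8: ld.MEM i8 tail

ISSUED = 7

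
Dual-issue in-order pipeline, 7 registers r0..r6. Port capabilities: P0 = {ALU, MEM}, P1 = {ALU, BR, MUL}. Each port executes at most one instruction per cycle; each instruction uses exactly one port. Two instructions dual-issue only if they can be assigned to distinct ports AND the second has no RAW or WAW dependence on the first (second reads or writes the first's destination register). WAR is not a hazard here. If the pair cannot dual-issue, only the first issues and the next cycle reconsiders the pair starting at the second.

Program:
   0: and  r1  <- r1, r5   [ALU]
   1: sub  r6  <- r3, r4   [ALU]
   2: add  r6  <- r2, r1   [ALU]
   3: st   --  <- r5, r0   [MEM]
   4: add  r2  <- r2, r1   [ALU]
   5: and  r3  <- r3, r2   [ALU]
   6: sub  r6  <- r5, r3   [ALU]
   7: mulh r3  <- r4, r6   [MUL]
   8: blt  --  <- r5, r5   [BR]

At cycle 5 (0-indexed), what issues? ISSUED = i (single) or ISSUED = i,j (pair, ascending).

c0: i0,i1 and sub  dual
c1: i2,i3 add st  dual
c2: i4 add  RAW r2
c3: i5 and  RAW r3
c4: i6 sub  RAW r6
c5: i7 mulh  no-port MUL/BR
c6: i8 blt  tail

ISSUED = 7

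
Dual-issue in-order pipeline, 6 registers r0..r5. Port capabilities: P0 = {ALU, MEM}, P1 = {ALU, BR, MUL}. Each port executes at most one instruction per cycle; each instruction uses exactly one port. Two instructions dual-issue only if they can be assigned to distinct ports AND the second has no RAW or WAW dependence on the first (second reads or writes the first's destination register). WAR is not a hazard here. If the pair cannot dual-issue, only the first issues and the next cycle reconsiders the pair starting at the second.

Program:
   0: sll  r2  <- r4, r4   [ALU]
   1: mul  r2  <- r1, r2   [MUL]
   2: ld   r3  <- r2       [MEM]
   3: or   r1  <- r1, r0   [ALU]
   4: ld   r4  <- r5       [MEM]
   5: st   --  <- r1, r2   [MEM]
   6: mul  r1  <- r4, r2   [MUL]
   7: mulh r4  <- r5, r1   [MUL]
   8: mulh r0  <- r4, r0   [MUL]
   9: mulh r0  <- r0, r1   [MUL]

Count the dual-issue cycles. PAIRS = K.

c0: i0 sll.ALU  RAW+WAW r2
c1: i1 mul.MUL  RAW r2
c2: i2,i3 ld.MEM;or.ALU  2-wide
c3: i4 ld.MEM  no-port MEM/MEM
c4: i5,i6 st.MEM;mul.MUL  2-wide
c5: i7 mulh.MUL  no-port MUL/MUL
c6: i8 mulh.MUL  no-port MUL/MUL
c7: i9 mulh.MUL  tail

PAIRS = 2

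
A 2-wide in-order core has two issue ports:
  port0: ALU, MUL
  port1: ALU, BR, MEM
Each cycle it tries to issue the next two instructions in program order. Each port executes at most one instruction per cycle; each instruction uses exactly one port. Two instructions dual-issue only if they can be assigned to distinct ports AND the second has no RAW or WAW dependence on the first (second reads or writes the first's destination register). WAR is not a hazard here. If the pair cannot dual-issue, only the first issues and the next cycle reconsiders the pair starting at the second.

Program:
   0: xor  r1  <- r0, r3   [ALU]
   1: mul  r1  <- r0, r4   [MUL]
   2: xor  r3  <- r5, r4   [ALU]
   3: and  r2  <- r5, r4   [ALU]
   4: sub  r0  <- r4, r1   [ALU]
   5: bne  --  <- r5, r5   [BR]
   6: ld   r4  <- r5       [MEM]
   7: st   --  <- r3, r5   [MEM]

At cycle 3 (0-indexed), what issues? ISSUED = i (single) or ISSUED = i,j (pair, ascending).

[0] i0  xor.ALU  -- WAW r1
[1] i1/i2  mul.MUL;xor.ALU  -- 2-wide
[2] i3/i4  and.ALU;sub.ALU  -- 2-wide
[3] i5  bne.BR  -- no-port BR/MEM
[4] i6  ld.MEM  -- no-port MEM/MEM
[5] i7  st.MEM  -- tail

ISSUED = 5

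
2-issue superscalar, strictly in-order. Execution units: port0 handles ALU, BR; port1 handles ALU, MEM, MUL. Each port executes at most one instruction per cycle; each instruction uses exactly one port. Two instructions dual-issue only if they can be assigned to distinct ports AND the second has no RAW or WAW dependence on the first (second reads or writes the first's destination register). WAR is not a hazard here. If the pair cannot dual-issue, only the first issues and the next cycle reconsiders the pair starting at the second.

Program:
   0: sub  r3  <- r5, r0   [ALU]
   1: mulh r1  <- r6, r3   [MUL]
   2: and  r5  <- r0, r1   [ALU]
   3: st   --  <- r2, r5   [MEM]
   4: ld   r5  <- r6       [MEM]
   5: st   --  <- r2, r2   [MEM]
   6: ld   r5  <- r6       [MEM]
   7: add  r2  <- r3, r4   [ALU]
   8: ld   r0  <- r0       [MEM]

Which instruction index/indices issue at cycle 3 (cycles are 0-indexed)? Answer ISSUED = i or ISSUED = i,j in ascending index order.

ISSUED = 3

t=0 i0:sub ; RAW r3
t=1 i1:mulh ; RAW r1
t=2 i2:and ; RAW r5
t=3 i3:st ; no-port MEM/MEM
t=4 i4:ld ; no-port MEM/MEM
t=5 i5:st ; no-port MEM/MEM
t=6 i6/i7:ld/add ; dual
t=7 i8:ld ; tail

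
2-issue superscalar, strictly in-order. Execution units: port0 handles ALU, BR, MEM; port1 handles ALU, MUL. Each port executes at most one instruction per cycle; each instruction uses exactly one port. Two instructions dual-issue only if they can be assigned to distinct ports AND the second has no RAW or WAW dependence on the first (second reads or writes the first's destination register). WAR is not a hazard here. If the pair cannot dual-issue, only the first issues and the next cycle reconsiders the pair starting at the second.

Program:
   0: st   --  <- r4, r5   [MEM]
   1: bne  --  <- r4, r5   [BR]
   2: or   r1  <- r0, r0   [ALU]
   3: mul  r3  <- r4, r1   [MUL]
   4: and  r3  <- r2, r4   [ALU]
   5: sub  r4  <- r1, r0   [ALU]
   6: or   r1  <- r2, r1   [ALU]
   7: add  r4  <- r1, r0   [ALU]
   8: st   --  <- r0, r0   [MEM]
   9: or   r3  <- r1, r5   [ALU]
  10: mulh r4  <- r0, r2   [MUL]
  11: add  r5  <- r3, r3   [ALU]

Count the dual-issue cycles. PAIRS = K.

PAIRS = 4

#0 head=0: st i0 no-port MEM/BR
#1 head=1: bne;or i1+i2 pair
#2 head=3: mul i3 WAW r3
#3 head=4: and;sub i4+i5 pair
#4 head=6: or i6 RAW r1
#5 head=7: add;st i7+i8 pair
#6 head=9: or;mulh i9+i10 pair
#7 head=11: add i11 tail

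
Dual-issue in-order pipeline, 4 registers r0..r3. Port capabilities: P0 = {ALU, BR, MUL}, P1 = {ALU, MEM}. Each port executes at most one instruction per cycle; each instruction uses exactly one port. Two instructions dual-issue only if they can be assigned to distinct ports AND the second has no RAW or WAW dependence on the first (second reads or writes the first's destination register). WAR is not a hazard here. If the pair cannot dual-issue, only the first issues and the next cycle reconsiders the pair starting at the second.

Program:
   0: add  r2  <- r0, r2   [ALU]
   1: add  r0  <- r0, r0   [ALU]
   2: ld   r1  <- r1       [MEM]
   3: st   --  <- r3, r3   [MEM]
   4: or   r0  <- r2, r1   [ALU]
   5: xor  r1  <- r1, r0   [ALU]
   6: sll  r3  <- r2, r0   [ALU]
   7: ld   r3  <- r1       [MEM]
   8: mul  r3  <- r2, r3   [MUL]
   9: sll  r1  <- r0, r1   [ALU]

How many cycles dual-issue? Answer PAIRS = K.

PAIRS = 4

c0: i0+i1 add add  pair
c1: i2 ld  no-port MEM/MEM
c2: i3+i4 st or  pair
c3: i5+i6 xor sll  pair
c4: i7 ld  RAW+WAW r3
c5: i8+i9 mul sll  pair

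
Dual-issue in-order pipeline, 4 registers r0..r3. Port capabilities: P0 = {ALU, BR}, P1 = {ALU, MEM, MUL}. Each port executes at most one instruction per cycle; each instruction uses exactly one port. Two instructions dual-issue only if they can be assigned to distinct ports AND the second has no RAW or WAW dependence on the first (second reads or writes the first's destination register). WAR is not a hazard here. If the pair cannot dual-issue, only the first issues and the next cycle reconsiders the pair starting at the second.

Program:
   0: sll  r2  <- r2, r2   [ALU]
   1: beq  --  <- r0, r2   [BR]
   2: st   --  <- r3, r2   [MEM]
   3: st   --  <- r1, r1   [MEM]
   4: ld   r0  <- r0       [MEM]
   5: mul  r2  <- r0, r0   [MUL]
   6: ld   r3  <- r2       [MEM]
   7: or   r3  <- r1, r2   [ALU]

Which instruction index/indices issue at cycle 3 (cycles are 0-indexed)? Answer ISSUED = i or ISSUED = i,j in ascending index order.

#0 head=0: sll i0 RAW r2
#1 head=1: beq;st i1/i2 pair
#2 head=3: st i3 no-port MEM/MEM
#3 head=4: ld i4 no-port MEM/MUL
#4 head=5: mul i5 no-port MUL/MEM
#5 head=6: ld i6 WAW r3
#6 head=7: or i7 tail

ISSUED = 4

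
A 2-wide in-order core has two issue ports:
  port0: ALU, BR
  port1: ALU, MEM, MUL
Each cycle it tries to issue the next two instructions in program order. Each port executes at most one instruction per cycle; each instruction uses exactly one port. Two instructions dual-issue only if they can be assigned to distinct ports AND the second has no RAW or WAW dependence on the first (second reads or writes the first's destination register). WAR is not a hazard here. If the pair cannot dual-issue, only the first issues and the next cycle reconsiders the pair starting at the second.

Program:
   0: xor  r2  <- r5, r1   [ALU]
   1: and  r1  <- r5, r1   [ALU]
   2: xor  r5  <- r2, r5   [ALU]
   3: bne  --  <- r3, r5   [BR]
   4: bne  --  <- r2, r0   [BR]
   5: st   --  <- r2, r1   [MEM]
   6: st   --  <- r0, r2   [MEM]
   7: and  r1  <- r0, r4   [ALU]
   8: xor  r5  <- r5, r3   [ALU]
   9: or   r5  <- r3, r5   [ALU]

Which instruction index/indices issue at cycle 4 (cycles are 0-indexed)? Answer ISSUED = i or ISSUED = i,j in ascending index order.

ISSUED = 6,7

[0] i0+i1  xor;and  -- dual
[1] i2  xor  -- RAW r5
[2] i3  bne  -- no-port BR/BR
[3] i4+i5  bne;st  -- dual
[4] i6+i7  st;and  -- dual
[5] i8  xor  -- RAW+WAW r5
[6] i9  or  -- tail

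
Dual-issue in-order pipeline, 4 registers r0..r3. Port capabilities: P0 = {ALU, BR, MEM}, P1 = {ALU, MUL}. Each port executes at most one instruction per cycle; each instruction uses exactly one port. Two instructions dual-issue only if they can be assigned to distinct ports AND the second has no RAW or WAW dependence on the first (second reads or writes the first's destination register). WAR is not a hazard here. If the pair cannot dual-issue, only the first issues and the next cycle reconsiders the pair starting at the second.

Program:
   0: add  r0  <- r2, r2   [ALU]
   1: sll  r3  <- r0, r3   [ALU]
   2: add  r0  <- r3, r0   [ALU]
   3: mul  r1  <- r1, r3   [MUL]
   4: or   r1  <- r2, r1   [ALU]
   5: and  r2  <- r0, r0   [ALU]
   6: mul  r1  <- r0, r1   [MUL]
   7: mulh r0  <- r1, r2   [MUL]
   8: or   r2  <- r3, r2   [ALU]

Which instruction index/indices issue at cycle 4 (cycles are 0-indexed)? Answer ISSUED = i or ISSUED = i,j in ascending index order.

c0: i0 add  RAW r0
c1: i1 sll  RAW r3
c2: i2,i3 add;mul  2-wide
c3: i4,i5 or;and  2-wide
c4: i6 mul  no-port MUL/MUL
c5: i7,i8 mulh;or  2-wide

ISSUED = 6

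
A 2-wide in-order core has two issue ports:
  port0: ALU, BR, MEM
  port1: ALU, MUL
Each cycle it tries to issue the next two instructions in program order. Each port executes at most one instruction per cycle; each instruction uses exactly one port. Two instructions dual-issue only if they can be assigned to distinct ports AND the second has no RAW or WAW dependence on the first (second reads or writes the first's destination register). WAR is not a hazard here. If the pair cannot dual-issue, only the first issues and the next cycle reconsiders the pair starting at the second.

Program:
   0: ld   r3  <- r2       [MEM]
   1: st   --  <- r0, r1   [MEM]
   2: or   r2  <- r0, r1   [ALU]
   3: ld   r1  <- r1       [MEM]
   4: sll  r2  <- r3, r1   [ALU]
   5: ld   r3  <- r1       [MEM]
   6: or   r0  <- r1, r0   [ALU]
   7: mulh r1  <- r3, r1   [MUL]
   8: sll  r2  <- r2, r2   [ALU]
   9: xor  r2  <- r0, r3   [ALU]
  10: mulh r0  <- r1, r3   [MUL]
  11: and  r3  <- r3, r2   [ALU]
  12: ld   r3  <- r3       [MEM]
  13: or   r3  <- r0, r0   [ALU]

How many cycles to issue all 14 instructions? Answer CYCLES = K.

c0: i0 ld.MEM  no-port MEM/MEM
c1: i1,i2 st.MEM;or.ALU  dual
c2: i3 ld.MEM  RAW r1
c3: i4,i5 sll.ALU;ld.MEM  dual
c4: i6,i7 or.ALU;mulh.MUL  dual
c5: i8 sll.ALU  WAW r2
c6: i9,i10 xor.ALU;mulh.MUL  dual
c7: i11 and.ALU  RAW+WAW r3
c8: i12 ld.MEM  WAW r3
c9: i13 or.ALU  tail

CYCLES = 10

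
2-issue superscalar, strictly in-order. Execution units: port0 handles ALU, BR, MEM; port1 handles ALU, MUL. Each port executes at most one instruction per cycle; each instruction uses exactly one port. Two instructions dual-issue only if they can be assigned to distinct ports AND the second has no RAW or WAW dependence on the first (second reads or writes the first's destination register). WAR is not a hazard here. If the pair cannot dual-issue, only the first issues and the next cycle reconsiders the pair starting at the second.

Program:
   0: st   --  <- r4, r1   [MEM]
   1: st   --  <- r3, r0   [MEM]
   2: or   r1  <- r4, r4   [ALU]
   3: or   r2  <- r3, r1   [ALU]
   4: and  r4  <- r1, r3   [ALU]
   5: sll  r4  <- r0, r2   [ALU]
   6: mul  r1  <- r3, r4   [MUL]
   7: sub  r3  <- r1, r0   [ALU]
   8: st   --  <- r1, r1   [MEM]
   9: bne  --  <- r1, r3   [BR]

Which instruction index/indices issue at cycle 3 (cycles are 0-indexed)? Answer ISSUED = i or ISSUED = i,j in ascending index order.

ISSUED = 5

[0] i0  st.MEM  -- no-port MEM/MEM
[1] i1&i2  st.MEM or.ALU  -- dual
[2] i3&i4  or.ALU and.ALU  -- dual
[3] i5  sll.ALU  -- RAW r4
[4] i6  mul.MUL  -- RAW r1
[5] i7&i8  sub.ALU st.MEM  -- dual
[6] i9  bne.BR  -- tail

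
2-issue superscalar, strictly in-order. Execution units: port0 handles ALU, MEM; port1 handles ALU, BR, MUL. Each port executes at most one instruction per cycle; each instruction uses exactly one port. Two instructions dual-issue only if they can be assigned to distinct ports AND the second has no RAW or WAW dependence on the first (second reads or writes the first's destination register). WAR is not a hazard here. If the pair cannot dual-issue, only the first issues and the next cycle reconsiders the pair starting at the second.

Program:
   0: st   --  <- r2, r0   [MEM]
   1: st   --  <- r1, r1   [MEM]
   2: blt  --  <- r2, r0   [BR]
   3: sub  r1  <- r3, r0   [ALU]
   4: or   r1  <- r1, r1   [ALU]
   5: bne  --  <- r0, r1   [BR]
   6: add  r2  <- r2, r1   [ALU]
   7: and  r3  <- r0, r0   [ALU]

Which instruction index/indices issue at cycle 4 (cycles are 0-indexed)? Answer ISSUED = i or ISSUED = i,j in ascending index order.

ISSUED = 5,6

c0: i0 st.MEM  no-port MEM/MEM
c1: i1,i2 st.MEM/blt.BR  2-wide
c2: i3 sub.ALU  RAW+WAW r1
c3: i4 or.ALU  RAW r1
c4: i5,i6 bne.BR/add.ALU  2-wide
c5: i7 and.ALU  tail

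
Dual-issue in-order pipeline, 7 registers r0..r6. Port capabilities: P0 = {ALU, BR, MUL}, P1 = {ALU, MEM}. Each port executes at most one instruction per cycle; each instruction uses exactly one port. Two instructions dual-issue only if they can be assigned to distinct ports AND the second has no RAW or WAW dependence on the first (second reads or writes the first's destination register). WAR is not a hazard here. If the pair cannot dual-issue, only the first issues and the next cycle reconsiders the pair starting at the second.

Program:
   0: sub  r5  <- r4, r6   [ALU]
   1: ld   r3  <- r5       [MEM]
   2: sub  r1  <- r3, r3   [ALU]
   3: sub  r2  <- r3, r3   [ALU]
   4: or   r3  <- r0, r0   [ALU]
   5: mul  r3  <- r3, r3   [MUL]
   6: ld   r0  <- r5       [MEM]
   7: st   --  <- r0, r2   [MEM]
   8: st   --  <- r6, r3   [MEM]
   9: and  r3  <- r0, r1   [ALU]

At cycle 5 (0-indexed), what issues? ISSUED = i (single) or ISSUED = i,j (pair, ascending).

c0: i0 sub.ALU  RAW r5
c1: i1 ld.MEM  RAW r3
c2: i2/i3 sub.ALU/sub.ALU  2-wide
c3: i4 or.ALU  RAW+WAW r3
c4: i5/i6 mul.MUL/ld.MEM  2-wide
c5: i7 st.MEM  no-port MEM/MEM
c6: i8/i9 st.MEM/and.ALU  2-wide

ISSUED = 7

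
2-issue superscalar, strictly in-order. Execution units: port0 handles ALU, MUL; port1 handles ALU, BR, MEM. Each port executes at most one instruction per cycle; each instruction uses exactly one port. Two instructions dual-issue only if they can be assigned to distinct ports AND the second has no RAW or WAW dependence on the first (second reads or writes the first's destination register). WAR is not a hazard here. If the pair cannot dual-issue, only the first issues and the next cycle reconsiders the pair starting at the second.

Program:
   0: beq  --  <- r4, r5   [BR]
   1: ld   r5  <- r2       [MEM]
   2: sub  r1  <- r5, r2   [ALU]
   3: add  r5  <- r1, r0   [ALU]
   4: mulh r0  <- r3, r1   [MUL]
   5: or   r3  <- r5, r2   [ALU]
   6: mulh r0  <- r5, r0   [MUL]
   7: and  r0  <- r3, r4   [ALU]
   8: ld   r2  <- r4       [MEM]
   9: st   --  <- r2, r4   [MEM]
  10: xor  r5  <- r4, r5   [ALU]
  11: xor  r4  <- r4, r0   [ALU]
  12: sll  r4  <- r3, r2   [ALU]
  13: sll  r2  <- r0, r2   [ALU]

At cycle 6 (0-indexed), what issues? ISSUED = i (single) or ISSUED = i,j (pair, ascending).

t=0 i0:beq.BR ; no-port BR/MEM
t=1 i1:ld.MEM ; RAW r5
t=2 i2:sub.ALU ; RAW r1
t=3 i3+i4:add.ALU/mulh.MUL ; pair
t=4 i5+i6:or.ALU/mulh.MUL ; pair
t=5 i7+i8:and.ALU/ld.MEM ; pair
t=6 i9+i10:st.MEM/xor.ALU ; pair
t=7 i11:xor.ALU ; WAW r4
t=8 i12+i13:sll.ALU/sll.ALU ; pair

ISSUED = 9,10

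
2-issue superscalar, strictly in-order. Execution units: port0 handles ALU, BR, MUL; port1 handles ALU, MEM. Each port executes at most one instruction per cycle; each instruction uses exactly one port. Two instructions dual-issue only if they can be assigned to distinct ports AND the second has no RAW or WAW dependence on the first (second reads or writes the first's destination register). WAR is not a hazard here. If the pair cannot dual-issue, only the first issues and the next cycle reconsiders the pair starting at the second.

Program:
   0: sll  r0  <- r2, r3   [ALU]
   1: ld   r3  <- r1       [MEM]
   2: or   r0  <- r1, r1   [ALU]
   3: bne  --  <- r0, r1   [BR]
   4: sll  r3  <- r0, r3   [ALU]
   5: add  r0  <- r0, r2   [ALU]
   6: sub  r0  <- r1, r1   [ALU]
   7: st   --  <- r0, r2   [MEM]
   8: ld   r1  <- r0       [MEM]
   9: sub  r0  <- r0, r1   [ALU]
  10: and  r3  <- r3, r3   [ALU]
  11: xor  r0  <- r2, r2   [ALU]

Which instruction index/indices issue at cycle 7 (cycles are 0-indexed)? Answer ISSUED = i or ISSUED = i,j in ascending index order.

0. sll.ALU ld.MEM @i0/i1  | dual
1. or.ALU @i2  | RAW r0
2. bne.BR sll.ALU @i3/i4  | dual
3. add.ALU @i5  | WAW r0
4. sub.ALU @i6  | RAW r0
5. st.MEM @i7  | no-port MEM/MEM
6. ld.MEM @i8  | RAW r1
7. sub.ALU and.ALU @i9/i10  | dual
8. xor.ALU @i11  | tail

ISSUED = 9,10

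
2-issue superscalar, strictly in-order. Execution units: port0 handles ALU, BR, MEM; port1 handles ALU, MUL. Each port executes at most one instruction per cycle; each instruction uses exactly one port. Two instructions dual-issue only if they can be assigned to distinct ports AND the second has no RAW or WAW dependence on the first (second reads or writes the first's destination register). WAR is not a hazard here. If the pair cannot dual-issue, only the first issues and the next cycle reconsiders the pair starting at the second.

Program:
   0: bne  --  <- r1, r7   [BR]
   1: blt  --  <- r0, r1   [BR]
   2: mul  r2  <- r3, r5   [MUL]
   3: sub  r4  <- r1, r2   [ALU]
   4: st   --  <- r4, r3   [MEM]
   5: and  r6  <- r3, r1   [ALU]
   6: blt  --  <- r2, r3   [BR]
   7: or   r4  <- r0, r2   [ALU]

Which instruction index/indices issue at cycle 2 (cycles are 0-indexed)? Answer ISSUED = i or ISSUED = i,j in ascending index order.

#0 head=0: bne i0 no-port BR/BR
#1 head=1: blt+mul i1,i2 2-wide
#2 head=3: sub i3 RAW r4
#3 head=4: st+and i4,i5 2-wide
#4 head=6: blt+or i6,i7 2-wide

ISSUED = 3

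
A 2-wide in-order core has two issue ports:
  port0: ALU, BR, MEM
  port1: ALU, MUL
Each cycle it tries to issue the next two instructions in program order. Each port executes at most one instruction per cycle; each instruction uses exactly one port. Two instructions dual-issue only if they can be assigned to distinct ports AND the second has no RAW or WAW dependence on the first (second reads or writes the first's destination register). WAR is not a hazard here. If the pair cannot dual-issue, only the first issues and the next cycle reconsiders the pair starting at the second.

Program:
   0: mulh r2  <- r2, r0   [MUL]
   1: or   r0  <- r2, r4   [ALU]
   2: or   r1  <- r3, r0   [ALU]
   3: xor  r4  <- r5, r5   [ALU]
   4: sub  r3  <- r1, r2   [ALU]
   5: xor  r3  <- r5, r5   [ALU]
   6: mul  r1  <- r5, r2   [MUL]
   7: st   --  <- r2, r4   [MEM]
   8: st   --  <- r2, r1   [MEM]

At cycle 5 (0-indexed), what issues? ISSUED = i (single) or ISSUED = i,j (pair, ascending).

ISSUED = 7

0. mulh.MUL @i0  | RAW r2
1. or.ALU @i1  | RAW r0
2. or.ALU+xor.ALU @i2+i3  | 2-wide
3. sub.ALU @i4  | WAW r3
4. xor.ALU+mul.MUL @i5+i6  | 2-wide
5. st.MEM @i7  | no-port MEM/MEM
6. st.MEM @i8  | tail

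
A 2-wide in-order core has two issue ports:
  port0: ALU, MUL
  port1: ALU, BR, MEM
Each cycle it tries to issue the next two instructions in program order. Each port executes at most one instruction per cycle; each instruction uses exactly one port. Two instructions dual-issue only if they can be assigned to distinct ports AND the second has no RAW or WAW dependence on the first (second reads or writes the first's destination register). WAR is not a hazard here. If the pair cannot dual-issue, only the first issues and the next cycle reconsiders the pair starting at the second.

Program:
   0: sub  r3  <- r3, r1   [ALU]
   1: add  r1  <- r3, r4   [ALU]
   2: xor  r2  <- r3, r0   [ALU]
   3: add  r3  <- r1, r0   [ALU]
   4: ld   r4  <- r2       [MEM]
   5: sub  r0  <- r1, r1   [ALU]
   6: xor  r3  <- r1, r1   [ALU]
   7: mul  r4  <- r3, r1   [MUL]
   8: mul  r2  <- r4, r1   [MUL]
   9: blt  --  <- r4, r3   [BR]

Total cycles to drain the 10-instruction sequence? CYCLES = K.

CYCLES = 6

[0] i0  sub  -- RAW r3
[1] i1+i2  add+xor  -- 2-wide
[2] i3+i4  add+ld  -- 2-wide
[3] i5+i6  sub+xor  -- 2-wide
[4] i7  mul  -- no-port MUL/MUL
[5] i8+i9  mul+blt  -- 2-wide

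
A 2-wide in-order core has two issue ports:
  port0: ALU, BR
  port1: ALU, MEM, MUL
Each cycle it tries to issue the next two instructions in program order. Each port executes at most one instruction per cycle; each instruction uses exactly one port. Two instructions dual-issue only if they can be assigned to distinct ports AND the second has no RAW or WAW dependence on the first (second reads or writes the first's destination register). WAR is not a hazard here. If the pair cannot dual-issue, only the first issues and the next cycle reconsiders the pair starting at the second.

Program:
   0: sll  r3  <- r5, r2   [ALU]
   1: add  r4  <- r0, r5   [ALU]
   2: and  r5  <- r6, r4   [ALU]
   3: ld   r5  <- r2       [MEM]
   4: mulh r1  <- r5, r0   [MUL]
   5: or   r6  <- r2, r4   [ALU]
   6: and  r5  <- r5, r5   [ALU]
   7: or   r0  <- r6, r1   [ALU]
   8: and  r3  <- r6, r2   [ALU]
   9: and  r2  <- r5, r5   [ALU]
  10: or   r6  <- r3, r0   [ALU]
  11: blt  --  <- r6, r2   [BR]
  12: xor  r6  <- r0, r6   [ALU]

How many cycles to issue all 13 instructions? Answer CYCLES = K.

#0 head=0: sll.ALU add.ALU i0&i1 pair
#1 head=2: and.ALU i2 WAW r5
#2 head=3: ld.MEM i3 no-port MEM/MUL
#3 head=4: mulh.MUL or.ALU i4&i5 pair
#4 head=6: and.ALU or.ALU i6&i7 pair
#5 head=8: and.ALU and.ALU i8&i9 pair
#6 head=10: or.ALU i10 RAW r6
#7 head=11: blt.BR xor.ALU i11&i12 pair

CYCLES = 8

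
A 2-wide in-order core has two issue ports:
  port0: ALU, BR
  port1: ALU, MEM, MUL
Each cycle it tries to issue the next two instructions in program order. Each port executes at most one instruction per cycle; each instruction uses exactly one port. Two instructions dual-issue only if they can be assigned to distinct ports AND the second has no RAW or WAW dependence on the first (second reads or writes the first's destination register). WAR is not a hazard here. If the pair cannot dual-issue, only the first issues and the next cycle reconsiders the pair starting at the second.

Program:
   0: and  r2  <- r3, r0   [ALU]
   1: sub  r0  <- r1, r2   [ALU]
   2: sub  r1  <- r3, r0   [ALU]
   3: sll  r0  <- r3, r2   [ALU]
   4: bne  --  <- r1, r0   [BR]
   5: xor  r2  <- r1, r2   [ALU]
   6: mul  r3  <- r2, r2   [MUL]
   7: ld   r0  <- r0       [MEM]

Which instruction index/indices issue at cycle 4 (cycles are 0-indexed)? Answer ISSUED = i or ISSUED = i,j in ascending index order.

ISSUED = 6

#0 head=0: and.ALU i0 RAW r2
#1 head=1: sub.ALU i1 RAW r0
#2 head=2: sub.ALU+sll.ALU i2,i3 2-wide
#3 head=4: bne.BR+xor.ALU i4,i5 2-wide
#4 head=6: mul.MUL i6 no-port MUL/MEM
#5 head=7: ld.MEM i7 tail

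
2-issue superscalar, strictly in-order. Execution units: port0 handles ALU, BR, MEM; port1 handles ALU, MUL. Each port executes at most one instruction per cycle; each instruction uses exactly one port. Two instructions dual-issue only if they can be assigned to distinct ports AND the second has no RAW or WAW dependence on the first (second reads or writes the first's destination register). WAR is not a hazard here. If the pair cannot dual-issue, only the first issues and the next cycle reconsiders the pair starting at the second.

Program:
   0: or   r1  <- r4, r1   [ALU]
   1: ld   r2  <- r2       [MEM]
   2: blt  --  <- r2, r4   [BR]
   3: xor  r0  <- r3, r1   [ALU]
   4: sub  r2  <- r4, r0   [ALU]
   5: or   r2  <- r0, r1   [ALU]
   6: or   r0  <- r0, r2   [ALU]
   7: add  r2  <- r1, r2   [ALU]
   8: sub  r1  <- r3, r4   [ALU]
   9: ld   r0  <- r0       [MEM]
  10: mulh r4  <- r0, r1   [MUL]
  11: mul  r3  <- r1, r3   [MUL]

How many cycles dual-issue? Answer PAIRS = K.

PAIRS = 4

[0] i0/i1  or.ALU/ld.MEM  -- pair
[1] i2/i3  blt.BR/xor.ALU  -- pair
[2] i4  sub.ALU  -- WAW r2
[3] i5  or.ALU  -- RAW r2
[4] i6/i7  or.ALU/add.ALU  -- pair
[5] i8/i9  sub.ALU/ld.MEM  -- pair
[6] i10  mulh.MUL  -- no-port MUL/MUL
[7] i11  mul.MUL  -- tail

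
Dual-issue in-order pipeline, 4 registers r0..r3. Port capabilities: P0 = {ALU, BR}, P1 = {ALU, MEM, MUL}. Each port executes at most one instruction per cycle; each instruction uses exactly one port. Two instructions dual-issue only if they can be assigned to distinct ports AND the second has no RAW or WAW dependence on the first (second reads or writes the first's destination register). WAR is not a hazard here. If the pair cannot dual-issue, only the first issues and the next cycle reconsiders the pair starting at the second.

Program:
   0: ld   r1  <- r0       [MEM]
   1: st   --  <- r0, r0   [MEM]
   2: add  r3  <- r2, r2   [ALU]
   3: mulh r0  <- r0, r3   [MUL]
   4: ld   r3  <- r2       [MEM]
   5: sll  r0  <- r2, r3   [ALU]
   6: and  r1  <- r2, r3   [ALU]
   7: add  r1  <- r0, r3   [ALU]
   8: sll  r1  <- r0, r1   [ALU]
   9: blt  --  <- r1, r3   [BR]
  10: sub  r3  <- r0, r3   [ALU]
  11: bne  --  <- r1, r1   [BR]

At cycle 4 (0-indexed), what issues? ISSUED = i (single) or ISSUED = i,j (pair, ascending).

ISSUED = 5,6

0. ld @i0  | no-port MEM/MEM
1. st+add @i1/i2  | pair
2. mulh @i3  | no-port MUL/MEM
3. ld @i4  | RAW r3
4. sll+and @i5/i6  | pair
5. add @i7  | RAW+WAW r1
6. sll @i8  | RAW r1
7. blt+sub @i9/i10  | pair
8. bne @i11  | tail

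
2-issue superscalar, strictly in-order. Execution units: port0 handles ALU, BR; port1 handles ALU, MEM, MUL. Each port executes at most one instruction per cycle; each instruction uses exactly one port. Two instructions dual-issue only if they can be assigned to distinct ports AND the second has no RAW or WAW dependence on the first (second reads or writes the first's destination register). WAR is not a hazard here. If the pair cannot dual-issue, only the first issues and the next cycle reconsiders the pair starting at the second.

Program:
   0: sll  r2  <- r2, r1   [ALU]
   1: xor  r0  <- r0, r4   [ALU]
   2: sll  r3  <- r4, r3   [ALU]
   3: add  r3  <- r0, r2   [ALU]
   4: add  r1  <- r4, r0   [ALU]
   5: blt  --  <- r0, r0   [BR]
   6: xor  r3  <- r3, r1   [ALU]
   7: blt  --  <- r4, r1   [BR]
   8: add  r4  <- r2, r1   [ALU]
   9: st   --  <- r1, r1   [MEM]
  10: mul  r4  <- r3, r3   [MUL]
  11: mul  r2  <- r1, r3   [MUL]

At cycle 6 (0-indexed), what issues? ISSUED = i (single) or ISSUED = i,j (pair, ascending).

c0: i0/i1 sll;xor  dual
c1: i2 sll  WAW r3
c2: i3/i4 add;add  dual
c3: i5/i6 blt;xor  dual
c4: i7/i8 blt;add  dual
c5: i9 st  no-port MEM/MUL
c6: i10 mul  no-port MUL/MUL
c7: i11 mul  tail

ISSUED = 10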